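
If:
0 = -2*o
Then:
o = 0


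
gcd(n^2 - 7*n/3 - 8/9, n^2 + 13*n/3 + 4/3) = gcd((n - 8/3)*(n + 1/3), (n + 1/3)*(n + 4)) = n + 1/3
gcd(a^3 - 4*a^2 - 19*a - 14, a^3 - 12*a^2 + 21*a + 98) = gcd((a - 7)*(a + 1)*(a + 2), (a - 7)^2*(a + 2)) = a^2 - 5*a - 14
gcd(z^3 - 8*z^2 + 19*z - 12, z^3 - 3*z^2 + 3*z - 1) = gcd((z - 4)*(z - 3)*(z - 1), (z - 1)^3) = z - 1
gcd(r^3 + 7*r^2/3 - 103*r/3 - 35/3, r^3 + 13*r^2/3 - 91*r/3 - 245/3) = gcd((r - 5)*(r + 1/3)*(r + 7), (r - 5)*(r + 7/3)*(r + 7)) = r^2 + 2*r - 35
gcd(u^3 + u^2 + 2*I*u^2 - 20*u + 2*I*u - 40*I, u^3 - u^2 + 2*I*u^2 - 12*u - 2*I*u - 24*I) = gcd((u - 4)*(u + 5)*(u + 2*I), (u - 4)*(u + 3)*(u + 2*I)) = u^2 + u*(-4 + 2*I) - 8*I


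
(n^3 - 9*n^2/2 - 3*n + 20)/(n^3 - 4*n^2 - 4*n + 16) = (n - 5/2)/(n - 2)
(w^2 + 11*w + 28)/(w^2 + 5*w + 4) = (w + 7)/(w + 1)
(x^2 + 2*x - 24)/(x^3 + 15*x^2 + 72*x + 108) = (x - 4)/(x^2 + 9*x + 18)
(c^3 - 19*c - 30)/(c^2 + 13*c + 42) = (c^3 - 19*c - 30)/(c^2 + 13*c + 42)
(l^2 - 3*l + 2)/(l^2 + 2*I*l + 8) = (l^2 - 3*l + 2)/(l^2 + 2*I*l + 8)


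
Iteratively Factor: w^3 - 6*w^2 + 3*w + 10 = (w + 1)*(w^2 - 7*w + 10) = (w - 5)*(w + 1)*(w - 2)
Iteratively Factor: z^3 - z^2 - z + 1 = (z + 1)*(z^2 - 2*z + 1) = (z - 1)*(z + 1)*(z - 1)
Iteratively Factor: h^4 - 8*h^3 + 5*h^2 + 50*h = (h - 5)*(h^3 - 3*h^2 - 10*h) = (h - 5)*(h + 2)*(h^2 - 5*h) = (h - 5)^2*(h + 2)*(h)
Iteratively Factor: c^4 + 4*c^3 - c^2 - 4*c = (c)*(c^3 + 4*c^2 - c - 4) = c*(c + 1)*(c^2 + 3*c - 4) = c*(c - 1)*(c + 1)*(c + 4)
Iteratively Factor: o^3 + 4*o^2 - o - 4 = (o + 1)*(o^2 + 3*o - 4) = (o - 1)*(o + 1)*(o + 4)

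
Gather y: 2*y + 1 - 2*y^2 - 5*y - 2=-2*y^2 - 3*y - 1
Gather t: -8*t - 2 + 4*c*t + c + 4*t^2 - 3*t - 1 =c + 4*t^2 + t*(4*c - 11) - 3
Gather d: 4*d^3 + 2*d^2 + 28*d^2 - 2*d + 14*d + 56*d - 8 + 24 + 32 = 4*d^3 + 30*d^2 + 68*d + 48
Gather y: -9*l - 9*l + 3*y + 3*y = -18*l + 6*y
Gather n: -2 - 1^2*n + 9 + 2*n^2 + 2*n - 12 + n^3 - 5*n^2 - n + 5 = n^3 - 3*n^2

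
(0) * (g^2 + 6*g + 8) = 0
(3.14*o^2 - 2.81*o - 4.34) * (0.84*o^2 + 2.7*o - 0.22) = 2.6376*o^4 + 6.1176*o^3 - 11.9234*o^2 - 11.0998*o + 0.9548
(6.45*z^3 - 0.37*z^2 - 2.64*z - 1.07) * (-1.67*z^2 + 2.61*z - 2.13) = -10.7715*z^5 + 17.4524*z^4 - 10.2954*z^3 - 4.3154*z^2 + 2.8305*z + 2.2791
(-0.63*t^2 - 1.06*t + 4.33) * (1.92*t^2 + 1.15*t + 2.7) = -1.2096*t^4 - 2.7597*t^3 + 5.3936*t^2 + 2.1175*t + 11.691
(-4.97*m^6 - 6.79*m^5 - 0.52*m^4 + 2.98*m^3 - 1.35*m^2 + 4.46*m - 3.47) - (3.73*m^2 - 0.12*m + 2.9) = -4.97*m^6 - 6.79*m^5 - 0.52*m^4 + 2.98*m^3 - 5.08*m^2 + 4.58*m - 6.37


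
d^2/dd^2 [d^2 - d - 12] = 2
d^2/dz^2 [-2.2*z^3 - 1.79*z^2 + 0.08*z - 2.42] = -13.2*z - 3.58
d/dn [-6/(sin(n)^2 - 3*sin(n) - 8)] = 6*(2*sin(n) - 3)*cos(n)/(3*sin(n) + cos(n)^2 + 7)^2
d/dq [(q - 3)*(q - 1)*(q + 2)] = 3*q^2 - 4*q - 5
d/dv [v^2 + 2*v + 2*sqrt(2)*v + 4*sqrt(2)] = 2*v + 2 + 2*sqrt(2)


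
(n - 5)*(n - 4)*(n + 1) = n^3 - 8*n^2 + 11*n + 20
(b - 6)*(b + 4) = b^2 - 2*b - 24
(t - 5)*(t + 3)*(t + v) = t^3 + t^2*v - 2*t^2 - 2*t*v - 15*t - 15*v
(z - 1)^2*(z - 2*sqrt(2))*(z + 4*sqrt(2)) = z^4 - 2*z^3 + 2*sqrt(2)*z^3 - 15*z^2 - 4*sqrt(2)*z^2 + 2*sqrt(2)*z + 32*z - 16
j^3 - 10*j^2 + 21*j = j*(j - 7)*(j - 3)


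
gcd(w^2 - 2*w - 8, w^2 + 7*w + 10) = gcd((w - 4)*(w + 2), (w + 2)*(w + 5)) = w + 2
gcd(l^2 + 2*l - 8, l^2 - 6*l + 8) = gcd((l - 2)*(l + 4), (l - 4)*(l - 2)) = l - 2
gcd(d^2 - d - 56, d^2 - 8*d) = d - 8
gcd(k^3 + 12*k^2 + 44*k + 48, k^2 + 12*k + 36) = k + 6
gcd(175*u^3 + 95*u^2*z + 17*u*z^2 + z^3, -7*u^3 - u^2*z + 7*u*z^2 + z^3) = 7*u + z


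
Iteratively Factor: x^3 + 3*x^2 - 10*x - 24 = (x + 2)*(x^2 + x - 12) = (x - 3)*(x + 2)*(x + 4)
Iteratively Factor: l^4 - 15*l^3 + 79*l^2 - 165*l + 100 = (l - 1)*(l^3 - 14*l^2 + 65*l - 100) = (l - 5)*(l - 1)*(l^2 - 9*l + 20) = (l - 5)*(l - 4)*(l - 1)*(l - 5)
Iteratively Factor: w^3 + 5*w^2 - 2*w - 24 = (w + 3)*(w^2 + 2*w - 8) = (w + 3)*(w + 4)*(w - 2)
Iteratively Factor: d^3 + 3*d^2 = (d)*(d^2 + 3*d) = d*(d + 3)*(d)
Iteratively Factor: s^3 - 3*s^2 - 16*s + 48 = (s - 4)*(s^2 + s - 12) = (s - 4)*(s - 3)*(s + 4)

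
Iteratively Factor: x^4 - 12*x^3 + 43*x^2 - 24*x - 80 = (x - 4)*(x^3 - 8*x^2 + 11*x + 20) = (x - 4)^2*(x^2 - 4*x - 5) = (x - 5)*(x - 4)^2*(x + 1)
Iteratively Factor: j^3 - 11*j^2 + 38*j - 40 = (j - 5)*(j^2 - 6*j + 8) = (j - 5)*(j - 4)*(j - 2)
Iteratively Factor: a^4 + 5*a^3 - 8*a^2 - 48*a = (a)*(a^3 + 5*a^2 - 8*a - 48) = a*(a + 4)*(a^2 + a - 12) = a*(a - 3)*(a + 4)*(a + 4)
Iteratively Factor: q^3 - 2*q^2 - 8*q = (q + 2)*(q^2 - 4*q) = (q - 4)*(q + 2)*(q)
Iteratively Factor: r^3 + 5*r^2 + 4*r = (r)*(r^2 + 5*r + 4) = r*(r + 4)*(r + 1)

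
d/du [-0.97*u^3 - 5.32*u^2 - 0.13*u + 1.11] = -2.91*u^2 - 10.64*u - 0.13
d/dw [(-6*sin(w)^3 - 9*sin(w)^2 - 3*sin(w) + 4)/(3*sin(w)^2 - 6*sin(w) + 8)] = 3*(-6*sin(w)^3 + 24*sin(w)^2 - 27*sin(w) - 56)*sin(w)*cos(w)/(3*sin(w)^2 - 6*sin(w) + 8)^2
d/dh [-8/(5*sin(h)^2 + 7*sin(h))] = 8*(10*sin(h) + 7)*cos(h)/((5*sin(h) + 7)^2*sin(h)^2)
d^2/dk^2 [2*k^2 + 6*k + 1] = 4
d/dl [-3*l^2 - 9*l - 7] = -6*l - 9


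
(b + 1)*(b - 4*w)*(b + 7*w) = b^3 + 3*b^2*w + b^2 - 28*b*w^2 + 3*b*w - 28*w^2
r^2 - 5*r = r*(r - 5)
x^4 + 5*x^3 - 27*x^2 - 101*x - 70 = (x - 5)*(x + 1)*(x + 2)*(x + 7)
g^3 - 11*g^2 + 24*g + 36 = (g - 6)^2*(g + 1)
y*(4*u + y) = 4*u*y + y^2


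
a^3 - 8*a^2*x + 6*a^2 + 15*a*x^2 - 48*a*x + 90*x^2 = (a + 6)*(a - 5*x)*(a - 3*x)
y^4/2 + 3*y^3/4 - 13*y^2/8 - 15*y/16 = y*(y/2 + 1/4)*(y - 3/2)*(y + 5/2)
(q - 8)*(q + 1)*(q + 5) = q^3 - 2*q^2 - 43*q - 40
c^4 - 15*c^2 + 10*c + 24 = (c - 3)*(c - 2)*(c + 1)*(c + 4)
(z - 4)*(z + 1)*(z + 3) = z^3 - 13*z - 12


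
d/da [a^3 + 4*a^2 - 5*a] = 3*a^2 + 8*a - 5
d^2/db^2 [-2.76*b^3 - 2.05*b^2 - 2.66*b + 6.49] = -16.56*b - 4.1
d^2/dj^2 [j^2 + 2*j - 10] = 2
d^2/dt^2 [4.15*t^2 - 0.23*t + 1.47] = 8.30000000000000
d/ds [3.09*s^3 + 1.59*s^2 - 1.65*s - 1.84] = 9.27*s^2 + 3.18*s - 1.65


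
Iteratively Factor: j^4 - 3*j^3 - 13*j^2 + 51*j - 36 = (j - 1)*(j^3 - 2*j^2 - 15*j + 36) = (j - 3)*(j - 1)*(j^2 + j - 12) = (j - 3)*(j - 1)*(j + 4)*(j - 3)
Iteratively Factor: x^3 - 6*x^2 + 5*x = (x - 5)*(x^2 - x) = x*(x - 5)*(x - 1)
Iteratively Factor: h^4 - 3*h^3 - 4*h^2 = (h)*(h^3 - 3*h^2 - 4*h) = h*(h + 1)*(h^2 - 4*h) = h*(h - 4)*(h + 1)*(h)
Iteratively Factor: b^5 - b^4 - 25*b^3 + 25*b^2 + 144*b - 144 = (b + 4)*(b^4 - 5*b^3 - 5*b^2 + 45*b - 36) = (b - 1)*(b + 4)*(b^3 - 4*b^2 - 9*b + 36) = (b - 1)*(b + 3)*(b + 4)*(b^2 - 7*b + 12) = (b - 3)*(b - 1)*(b + 3)*(b + 4)*(b - 4)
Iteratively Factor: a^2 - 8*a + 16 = (a - 4)*(a - 4)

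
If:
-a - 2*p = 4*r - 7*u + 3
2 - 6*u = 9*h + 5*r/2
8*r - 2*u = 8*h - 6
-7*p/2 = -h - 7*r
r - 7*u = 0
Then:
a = -1058/2359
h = 249/674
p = -1613/2359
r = -133/337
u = -19/337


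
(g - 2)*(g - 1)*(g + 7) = g^3 + 4*g^2 - 19*g + 14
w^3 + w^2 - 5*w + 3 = (w - 1)^2*(w + 3)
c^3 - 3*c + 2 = (c - 1)^2*(c + 2)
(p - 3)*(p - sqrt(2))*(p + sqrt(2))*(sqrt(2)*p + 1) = sqrt(2)*p^4 - 3*sqrt(2)*p^3 + p^3 - 3*p^2 - 2*sqrt(2)*p^2 - 2*p + 6*sqrt(2)*p + 6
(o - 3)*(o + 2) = o^2 - o - 6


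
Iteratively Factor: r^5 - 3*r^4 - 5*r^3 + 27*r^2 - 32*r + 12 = (r - 2)*(r^4 - r^3 - 7*r^2 + 13*r - 6) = (r - 2)^2*(r^3 + r^2 - 5*r + 3) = (r - 2)^2*(r - 1)*(r^2 + 2*r - 3) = (r - 2)^2*(r - 1)^2*(r + 3)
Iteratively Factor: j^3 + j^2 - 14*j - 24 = (j + 2)*(j^2 - j - 12) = (j + 2)*(j + 3)*(j - 4)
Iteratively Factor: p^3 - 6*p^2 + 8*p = (p)*(p^2 - 6*p + 8) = p*(p - 2)*(p - 4)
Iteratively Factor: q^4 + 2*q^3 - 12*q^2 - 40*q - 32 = (q + 2)*(q^3 - 12*q - 16) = (q + 2)^2*(q^2 - 2*q - 8) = (q + 2)^3*(q - 4)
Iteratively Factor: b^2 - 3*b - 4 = (b - 4)*(b + 1)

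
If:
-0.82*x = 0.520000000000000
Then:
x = -0.63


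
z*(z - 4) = z^2 - 4*z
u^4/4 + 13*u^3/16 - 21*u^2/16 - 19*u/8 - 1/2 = (u/4 + 1)*(u - 2)*(u + 1/4)*(u + 1)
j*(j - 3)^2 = j^3 - 6*j^2 + 9*j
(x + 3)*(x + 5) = x^2 + 8*x + 15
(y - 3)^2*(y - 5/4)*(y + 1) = y^4 - 25*y^3/4 + 37*y^2/4 + 21*y/4 - 45/4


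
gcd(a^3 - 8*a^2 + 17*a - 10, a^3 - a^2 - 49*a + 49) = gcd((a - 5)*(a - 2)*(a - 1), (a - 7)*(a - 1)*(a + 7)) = a - 1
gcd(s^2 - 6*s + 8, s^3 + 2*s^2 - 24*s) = s - 4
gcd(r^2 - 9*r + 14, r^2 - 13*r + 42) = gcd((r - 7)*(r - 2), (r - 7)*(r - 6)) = r - 7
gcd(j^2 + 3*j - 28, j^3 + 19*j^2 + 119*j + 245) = j + 7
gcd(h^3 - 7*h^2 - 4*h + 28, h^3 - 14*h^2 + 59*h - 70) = h^2 - 9*h + 14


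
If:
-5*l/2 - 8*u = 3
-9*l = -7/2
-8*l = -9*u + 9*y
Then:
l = 7/18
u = -143/288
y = -2183/2592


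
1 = 1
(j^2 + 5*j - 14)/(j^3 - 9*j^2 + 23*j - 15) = (j^2 + 5*j - 14)/(j^3 - 9*j^2 + 23*j - 15)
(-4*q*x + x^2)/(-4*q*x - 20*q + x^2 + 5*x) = x/(x + 5)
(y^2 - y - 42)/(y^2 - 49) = (y + 6)/(y + 7)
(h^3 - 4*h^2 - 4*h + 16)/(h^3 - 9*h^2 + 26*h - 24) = (h + 2)/(h - 3)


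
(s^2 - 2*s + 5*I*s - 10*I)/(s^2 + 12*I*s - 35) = (s - 2)/(s + 7*I)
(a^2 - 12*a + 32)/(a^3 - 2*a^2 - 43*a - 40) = (a - 4)/(a^2 + 6*a + 5)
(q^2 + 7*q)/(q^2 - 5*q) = (q + 7)/(q - 5)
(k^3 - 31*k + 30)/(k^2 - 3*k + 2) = (k^2 + k - 30)/(k - 2)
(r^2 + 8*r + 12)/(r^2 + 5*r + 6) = (r + 6)/(r + 3)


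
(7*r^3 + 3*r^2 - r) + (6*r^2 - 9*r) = 7*r^3 + 9*r^2 - 10*r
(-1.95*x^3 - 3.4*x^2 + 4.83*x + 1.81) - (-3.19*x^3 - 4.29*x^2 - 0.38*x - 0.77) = 1.24*x^3 + 0.89*x^2 + 5.21*x + 2.58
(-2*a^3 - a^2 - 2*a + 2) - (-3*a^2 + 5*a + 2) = -2*a^3 + 2*a^2 - 7*a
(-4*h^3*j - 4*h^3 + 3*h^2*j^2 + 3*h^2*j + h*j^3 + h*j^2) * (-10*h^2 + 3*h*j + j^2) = 40*h^5*j + 40*h^5 - 42*h^4*j^2 - 42*h^4*j - 5*h^3*j^3 - 5*h^3*j^2 + 6*h^2*j^4 + 6*h^2*j^3 + h*j^5 + h*j^4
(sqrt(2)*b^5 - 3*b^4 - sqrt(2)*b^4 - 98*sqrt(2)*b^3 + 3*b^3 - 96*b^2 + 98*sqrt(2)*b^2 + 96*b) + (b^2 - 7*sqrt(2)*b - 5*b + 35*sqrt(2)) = sqrt(2)*b^5 - 3*b^4 - sqrt(2)*b^4 - 98*sqrt(2)*b^3 + 3*b^3 - 95*b^2 + 98*sqrt(2)*b^2 - 7*sqrt(2)*b + 91*b + 35*sqrt(2)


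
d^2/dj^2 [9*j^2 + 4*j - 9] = 18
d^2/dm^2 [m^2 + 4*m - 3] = 2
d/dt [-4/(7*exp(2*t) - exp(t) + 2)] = (56*exp(t) - 4)*exp(t)/(7*exp(2*t) - exp(t) + 2)^2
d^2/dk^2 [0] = 0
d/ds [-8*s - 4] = -8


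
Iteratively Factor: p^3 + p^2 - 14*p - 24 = (p + 3)*(p^2 - 2*p - 8) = (p + 2)*(p + 3)*(p - 4)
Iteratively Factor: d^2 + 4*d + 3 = (d + 3)*(d + 1)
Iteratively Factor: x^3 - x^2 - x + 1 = (x - 1)*(x^2 - 1) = (x - 1)^2*(x + 1)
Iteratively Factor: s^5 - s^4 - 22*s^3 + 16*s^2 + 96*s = (s)*(s^4 - s^3 - 22*s^2 + 16*s + 96) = s*(s + 4)*(s^3 - 5*s^2 - 2*s + 24) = s*(s - 4)*(s + 4)*(s^2 - s - 6) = s*(s - 4)*(s + 2)*(s + 4)*(s - 3)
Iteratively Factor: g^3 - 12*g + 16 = (g - 2)*(g^2 + 2*g - 8) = (g - 2)*(g + 4)*(g - 2)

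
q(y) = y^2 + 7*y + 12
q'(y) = 2*y + 7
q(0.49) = 15.67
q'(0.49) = 7.98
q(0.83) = 18.50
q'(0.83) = 8.66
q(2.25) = 32.81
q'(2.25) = 11.50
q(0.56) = 16.23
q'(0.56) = 8.12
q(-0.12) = 11.17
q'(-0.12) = 6.76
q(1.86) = 28.48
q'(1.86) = 10.72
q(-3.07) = -0.07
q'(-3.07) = 0.86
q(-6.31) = 7.65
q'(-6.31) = -5.62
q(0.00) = 12.00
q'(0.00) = 7.00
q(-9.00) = 30.00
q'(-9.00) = -11.00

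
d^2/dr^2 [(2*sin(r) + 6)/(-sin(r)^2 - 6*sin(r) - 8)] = 2*(sin(r)^5 + 6*sin(r)^4 + 4*sin(r)^3 - 54*sin(r)^2 - 140*sin(r) - 72)/(sin(r)^2 + 6*sin(r) + 8)^3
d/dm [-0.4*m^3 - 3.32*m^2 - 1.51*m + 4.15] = -1.2*m^2 - 6.64*m - 1.51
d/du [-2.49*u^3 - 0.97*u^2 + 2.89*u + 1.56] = -7.47*u^2 - 1.94*u + 2.89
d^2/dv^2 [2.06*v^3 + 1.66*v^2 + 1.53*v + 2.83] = 12.36*v + 3.32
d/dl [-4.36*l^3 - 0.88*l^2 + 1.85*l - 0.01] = -13.08*l^2 - 1.76*l + 1.85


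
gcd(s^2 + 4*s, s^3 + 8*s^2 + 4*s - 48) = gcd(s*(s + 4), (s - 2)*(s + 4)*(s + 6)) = s + 4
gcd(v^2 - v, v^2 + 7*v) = v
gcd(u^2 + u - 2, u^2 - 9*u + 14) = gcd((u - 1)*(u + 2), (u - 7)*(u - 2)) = 1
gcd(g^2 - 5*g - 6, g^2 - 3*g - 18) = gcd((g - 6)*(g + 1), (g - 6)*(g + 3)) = g - 6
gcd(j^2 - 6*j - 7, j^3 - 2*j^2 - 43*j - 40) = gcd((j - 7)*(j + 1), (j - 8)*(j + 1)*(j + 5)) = j + 1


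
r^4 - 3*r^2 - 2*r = r*(r - 2)*(r + 1)^2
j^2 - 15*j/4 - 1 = (j - 4)*(j + 1/4)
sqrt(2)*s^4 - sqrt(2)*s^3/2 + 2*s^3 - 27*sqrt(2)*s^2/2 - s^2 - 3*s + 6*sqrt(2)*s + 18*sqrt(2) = (s - 3/2)*(s - 2*sqrt(2))*(s + 3*sqrt(2))*(sqrt(2)*s + sqrt(2))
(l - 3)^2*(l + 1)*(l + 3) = l^4 - 2*l^3 - 12*l^2 + 18*l + 27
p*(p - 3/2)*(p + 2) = p^3 + p^2/2 - 3*p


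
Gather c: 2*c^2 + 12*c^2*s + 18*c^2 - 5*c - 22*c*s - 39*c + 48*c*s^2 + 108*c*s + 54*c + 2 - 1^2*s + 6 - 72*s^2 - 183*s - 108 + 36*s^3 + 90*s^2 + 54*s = c^2*(12*s + 20) + c*(48*s^2 + 86*s + 10) + 36*s^3 + 18*s^2 - 130*s - 100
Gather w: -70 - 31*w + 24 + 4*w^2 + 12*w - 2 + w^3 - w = w^3 + 4*w^2 - 20*w - 48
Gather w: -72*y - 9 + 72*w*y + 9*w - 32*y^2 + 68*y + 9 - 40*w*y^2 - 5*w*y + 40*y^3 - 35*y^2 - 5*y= w*(-40*y^2 + 67*y + 9) + 40*y^3 - 67*y^2 - 9*y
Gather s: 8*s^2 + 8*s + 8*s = 8*s^2 + 16*s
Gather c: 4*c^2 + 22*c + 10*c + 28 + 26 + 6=4*c^2 + 32*c + 60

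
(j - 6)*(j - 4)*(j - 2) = j^3 - 12*j^2 + 44*j - 48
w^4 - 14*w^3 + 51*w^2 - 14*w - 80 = (w - 8)*(w - 5)*(w - 2)*(w + 1)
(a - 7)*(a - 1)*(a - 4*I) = a^3 - 8*a^2 - 4*I*a^2 + 7*a + 32*I*a - 28*I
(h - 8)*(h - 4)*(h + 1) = h^3 - 11*h^2 + 20*h + 32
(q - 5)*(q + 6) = q^2 + q - 30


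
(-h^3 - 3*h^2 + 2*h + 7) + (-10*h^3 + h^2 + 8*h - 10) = -11*h^3 - 2*h^2 + 10*h - 3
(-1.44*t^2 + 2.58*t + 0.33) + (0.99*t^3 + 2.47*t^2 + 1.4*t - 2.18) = 0.99*t^3 + 1.03*t^2 + 3.98*t - 1.85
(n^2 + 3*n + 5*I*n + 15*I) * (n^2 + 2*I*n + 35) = n^4 + 3*n^3 + 7*I*n^3 + 25*n^2 + 21*I*n^2 + 75*n + 175*I*n + 525*I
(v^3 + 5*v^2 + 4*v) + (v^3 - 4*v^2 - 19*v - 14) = 2*v^3 + v^2 - 15*v - 14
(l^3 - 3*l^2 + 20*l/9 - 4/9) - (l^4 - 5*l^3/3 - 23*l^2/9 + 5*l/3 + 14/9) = -l^4 + 8*l^3/3 - 4*l^2/9 + 5*l/9 - 2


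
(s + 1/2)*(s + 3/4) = s^2 + 5*s/4 + 3/8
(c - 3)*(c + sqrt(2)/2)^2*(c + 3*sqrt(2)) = c^4 - 3*c^3 + 4*sqrt(2)*c^3 - 12*sqrt(2)*c^2 + 13*c^2/2 - 39*c/2 + 3*sqrt(2)*c/2 - 9*sqrt(2)/2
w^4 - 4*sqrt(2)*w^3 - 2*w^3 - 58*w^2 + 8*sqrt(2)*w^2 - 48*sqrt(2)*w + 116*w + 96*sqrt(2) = (w - 2)*(w - 8*sqrt(2))*(w + sqrt(2))*(w + 3*sqrt(2))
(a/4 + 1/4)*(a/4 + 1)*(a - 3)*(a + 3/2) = a^4/16 + 7*a^3/32 - a^2/2 - 57*a/32 - 9/8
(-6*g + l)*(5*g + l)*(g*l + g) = -30*g^3*l - 30*g^3 - g^2*l^2 - g^2*l + g*l^3 + g*l^2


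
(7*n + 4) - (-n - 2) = 8*n + 6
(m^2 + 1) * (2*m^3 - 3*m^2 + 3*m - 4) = 2*m^5 - 3*m^4 + 5*m^3 - 7*m^2 + 3*m - 4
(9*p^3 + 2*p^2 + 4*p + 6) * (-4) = -36*p^3 - 8*p^2 - 16*p - 24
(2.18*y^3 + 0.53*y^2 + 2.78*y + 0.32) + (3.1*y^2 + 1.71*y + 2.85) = 2.18*y^3 + 3.63*y^2 + 4.49*y + 3.17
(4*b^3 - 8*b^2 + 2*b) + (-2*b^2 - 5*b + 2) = 4*b^3 - 10*b^2 - 3*b + 2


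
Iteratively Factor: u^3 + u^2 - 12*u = (u)*(u^2 + u - 12) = u*(u - 3)*(u + 4)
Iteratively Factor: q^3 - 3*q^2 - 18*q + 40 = (q - 2)*(q^2 - q - 20) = (q - 2)*(q + 4)*(q - 5)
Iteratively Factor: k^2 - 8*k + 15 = (k - 3)*(k - 5)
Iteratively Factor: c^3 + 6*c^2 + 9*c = (c + 3)*(c^2 + 3*c) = (c + 3)^2*(c)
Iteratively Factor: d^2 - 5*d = (d)*(d - 5)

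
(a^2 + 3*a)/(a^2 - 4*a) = (a + 3)/(a - 4)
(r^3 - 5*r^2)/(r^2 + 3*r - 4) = r^2*(r - 5)/(r^2 + 3*r - 4)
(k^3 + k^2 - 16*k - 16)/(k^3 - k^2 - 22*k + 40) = (k^2 + 5*k + 4)/(k^2 + 3*k - 10)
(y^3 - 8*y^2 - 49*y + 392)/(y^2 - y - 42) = (y^2 - y - 56)/(y + 6)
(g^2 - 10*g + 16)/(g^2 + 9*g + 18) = (g^2 - 10*g + 16)/(g^2 + 9*g + 18)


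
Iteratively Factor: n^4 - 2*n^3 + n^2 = (n)*(n^3 - 2*n^2 + n) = n^2*(n^2 - 2*n + 1) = n^2*(n - 1)*(n - 1)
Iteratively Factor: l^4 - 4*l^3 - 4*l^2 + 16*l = (l - 2)*(l^3 - 2*l^2 - 8*l) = (l - 4)*(l - 2)*(l^2 + 2*l) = l*(l - 4)*(l - 2)*(l + 2)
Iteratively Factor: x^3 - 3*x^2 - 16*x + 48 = (x - 3)*(x^2 - 16) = (x - 3)*(x + 4)*(x - 4)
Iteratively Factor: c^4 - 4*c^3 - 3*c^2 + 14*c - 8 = (c - 1)*(c^3 - 3*c^2 - 6*c + 8) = (c - 4)*(c - 1)*(c^2 + c - 2) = (c - 4)*(c - 1)^2*(c + 2)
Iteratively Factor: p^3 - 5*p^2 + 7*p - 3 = (p - 1)*(p^2 - 4*p + 3) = (p - 3)*(p - 1)*(p - 1)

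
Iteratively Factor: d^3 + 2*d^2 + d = (d)*(d^2 + 2*d + 1) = d*(d + 1)*(d + 1)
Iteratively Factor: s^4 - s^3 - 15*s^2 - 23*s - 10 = (s + 1)*(s^3 - 2*s^2 - 13*s - 10) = (s + 1)^2*(s^2 - 3*s - 10) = (s - 5)*(s + 1)^2*(s + 2)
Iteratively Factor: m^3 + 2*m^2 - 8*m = (m - 2)*(m^2 + 4*m) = (m - 2)*(m + 4)*(m)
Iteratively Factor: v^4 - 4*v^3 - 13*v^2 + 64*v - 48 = (v - 4)*(v^3 - 13*v + 12) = (v - 4)*(v - 3)*(v^2 + 3*v - 4) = (v - 4)*(v - 3)*(v - 1)*(v + 4)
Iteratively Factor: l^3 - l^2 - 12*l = (l + 3)*(l^2 - 4*l) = (l - 4)*(l + 3)*(l)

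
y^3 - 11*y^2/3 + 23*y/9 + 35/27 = (y - 7/3)*(y - 5/3)*(y + 1/3)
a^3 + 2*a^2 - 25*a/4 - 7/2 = (a - 2)*(a + 1/2)*(a + 7/2)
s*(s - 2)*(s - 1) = s^3 - 3*s^2 + 2*s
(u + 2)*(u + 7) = u^2 + 9*u + 14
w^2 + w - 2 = (w - 1)*(w + 2)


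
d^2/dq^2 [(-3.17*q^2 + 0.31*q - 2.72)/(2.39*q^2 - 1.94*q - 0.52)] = (-25.854542*q^3 - 116.859528*q^2 + 77.98092*q - 29.574608)/(13.651919*q^6 - 33.244422*q^5 + 18.074136*q^4 + 7.164808*q^3 - 3.932448*q^2 - 1.573728*q - 0.140608)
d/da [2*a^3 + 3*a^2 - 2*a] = 6*a^2 + 6*a - 2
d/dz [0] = 0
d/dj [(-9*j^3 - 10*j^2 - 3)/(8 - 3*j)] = (54*j^3 - 186*j^2 - 160*j - 9)/(9*j^2 - 48*j + 64)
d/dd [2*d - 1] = 2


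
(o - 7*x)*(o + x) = o^2 - 6*o*x - 7*x^2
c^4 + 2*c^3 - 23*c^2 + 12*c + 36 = (c - 3)*(c - 2)*(c + 1)*(c + 6)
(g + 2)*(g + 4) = g^2 + 6*g + 8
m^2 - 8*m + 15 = (m - 5)*(m - 3)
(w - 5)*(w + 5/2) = w^2 - 5*w/2 - 25/2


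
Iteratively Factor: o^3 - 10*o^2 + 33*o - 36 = (o - 4)*(o^2 - 6*o + 9) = (o - 4)*(o - 3)*(o - 3)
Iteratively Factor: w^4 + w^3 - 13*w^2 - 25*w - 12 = (w - 4)*(w^3 + 5*w^2 + 7*w + 3) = (w - 4)*(w + 1)*(w^2 + 4*w + 3) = (w - 4)*(w + 1)^2*(w + 3)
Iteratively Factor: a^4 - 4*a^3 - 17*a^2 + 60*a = (a + 4)*(a^3 - 8*a^2 + 15*a) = (a - 5)*(a + 4)*(a^2 - 3*a) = a*(a - 5)*(a + 4)*(a - 3)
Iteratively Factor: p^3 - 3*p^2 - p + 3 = (p - 3)*(p^2 - 1) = (p - 3)*(p + 1)*(p - 1)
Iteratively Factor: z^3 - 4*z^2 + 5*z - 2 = (z - 1)*(z^2 - 3*z + 2) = (z - 2)*(z - 1)*(z - 1)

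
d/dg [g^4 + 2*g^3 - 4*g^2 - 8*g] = 4*g^3 + 6*g^2 - 8*g - 8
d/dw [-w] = -1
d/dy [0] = 0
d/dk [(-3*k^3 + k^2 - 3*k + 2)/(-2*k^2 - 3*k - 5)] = (6*k^4 + 18*k^3 + 36*k^2 - 2*k + 21)/(4*k^4 + 12*k^3 + 29*k^2 + 30*k + 25)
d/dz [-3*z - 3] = -3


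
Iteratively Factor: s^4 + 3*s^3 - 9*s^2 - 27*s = (s - 3)*(s^3 + 6*s^2 + 9*s) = (s - 3)*(s + 3)*(s^2 + 3*s) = s*(s - 3)*(s + 3)*(s + 3)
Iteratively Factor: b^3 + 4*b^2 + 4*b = (b)*(b^2 + 4*b + 4) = b*(b + 2)*(b + 2)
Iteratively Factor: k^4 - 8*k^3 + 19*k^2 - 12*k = (k - 4)*(k^3 - 4*k^2 + 3*k) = (k - 4)*(k - 1)*(k^2 - 3*k) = (k - 4)*(k - 3)*(k - 1)*(k)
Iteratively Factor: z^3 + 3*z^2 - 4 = (z - 1)*(z^2 + 4*z + 4) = (z - 1)*(z + 2)*(z + 2)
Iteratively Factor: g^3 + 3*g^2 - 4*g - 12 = (g + 2)*(g^2 + g - 6) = (g - 2)*(g + 2)*(g + 3)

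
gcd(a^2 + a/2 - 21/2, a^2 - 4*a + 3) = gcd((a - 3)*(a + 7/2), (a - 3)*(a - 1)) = a - 3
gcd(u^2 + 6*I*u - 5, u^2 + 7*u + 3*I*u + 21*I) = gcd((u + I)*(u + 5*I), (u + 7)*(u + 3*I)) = 1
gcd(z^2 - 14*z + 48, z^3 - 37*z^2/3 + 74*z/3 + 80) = z^2 - 14*z + 48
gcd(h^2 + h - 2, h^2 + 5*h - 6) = h - 1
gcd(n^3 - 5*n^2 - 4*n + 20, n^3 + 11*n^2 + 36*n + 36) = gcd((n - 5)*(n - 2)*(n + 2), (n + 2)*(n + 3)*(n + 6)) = n + 2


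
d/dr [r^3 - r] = 3*r^2 - 1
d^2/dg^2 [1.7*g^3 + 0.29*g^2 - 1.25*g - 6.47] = 10.2*g + 0.58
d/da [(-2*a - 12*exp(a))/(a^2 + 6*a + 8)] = 2*(2*(a + 3)*(a + 6*exp(a)) - (6*exp(a) + 1)*(a^2 + 6*a + 8))/(a^2 + 6*a + 8)^2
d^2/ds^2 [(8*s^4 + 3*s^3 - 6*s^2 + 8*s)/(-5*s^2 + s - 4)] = 2*(-200*s^6 + 120*s^5 - 504*s^4 + 143*s^3 - 1092*s^2 + 336*s + 64)/(125*s^6 - 75*s^5 + 315*s^4 - 121*s^3 + 252*s^2 - 48*s + 64)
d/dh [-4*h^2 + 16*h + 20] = 16 - 8*h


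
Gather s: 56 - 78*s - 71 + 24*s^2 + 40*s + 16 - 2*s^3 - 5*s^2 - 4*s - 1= -2*s^3 + 19*s^2 - 42*s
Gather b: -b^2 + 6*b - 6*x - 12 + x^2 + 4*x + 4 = -b^2 + 6*b + x^2 - 2*x - 8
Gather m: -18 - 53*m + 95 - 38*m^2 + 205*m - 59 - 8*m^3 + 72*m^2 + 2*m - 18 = -8*m^3 + 34*m^2 + 154*m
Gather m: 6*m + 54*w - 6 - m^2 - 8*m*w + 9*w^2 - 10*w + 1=-m^2 + m*(6 - 8*w) + 9*w^2 + 44*w - 5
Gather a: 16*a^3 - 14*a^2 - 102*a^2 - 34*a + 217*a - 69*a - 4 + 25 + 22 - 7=16*a^3 - 116*a^2 + 114*a + 36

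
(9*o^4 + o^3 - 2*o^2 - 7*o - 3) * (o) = 9*o^5 + o^4 - 2*o^3 - 7*o^2 - 3*o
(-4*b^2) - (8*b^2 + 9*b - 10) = -12*b^2 - 9*b + 10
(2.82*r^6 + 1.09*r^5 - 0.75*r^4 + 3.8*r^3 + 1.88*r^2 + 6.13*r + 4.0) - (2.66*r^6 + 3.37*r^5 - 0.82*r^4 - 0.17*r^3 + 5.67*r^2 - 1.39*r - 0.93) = 0.16*r^6 - 2.28*r^5 + 0.07*r^4 + 3.97*r^3 - 3.79*r^2 + 7.52*r + 4.93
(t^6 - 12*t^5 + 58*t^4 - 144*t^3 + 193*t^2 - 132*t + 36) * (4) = 4*t^6 - 48*t^5 + 232*t^4 - 576*t^3 + 772*t^2 - 528*t + 144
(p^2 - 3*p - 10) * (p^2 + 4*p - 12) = p^4 + p^3 - 34*p^2 - 4*p + 120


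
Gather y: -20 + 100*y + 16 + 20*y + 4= 120*y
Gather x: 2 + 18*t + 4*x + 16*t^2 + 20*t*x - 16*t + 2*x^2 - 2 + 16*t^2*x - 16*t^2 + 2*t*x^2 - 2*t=x^2*(2*t + 2) + x*(16*t^2 + 20*t + 4)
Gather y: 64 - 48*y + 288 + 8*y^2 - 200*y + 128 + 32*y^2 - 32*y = 40*y^2 - 280*y + 480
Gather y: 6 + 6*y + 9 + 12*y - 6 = 18*y + 9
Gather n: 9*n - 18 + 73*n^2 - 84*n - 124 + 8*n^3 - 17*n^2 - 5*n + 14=8*n^3 + 56*n^2 - 80*n - 128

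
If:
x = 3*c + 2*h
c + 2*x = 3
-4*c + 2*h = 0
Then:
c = 1/5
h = 2/5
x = 7/5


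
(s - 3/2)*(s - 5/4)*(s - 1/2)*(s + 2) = s^4 - 5*s^3/4 - 13*s^2/4 + 89*s/16 - 15/8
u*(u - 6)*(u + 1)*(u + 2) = u^4 - 3*u^3 - 16*u^2 - 12*u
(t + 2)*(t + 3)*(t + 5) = t^3 + 10*t^2 + 31*t + 30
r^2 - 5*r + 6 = (r - 3)*(r - 2)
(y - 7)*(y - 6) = y^2 - 13*y + 42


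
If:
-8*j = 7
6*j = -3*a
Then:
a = 7/4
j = -7/8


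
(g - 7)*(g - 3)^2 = g^3 - 13*g^2 + 51*g - 63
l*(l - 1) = l^2 - l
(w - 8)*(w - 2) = w^2 - 10*w + 16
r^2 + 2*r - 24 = (r - 4)*(r + 6)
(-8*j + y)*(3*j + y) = -24*j^2 - 5*j*y + y^2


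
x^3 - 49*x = x*(x - 7)*(x + 7)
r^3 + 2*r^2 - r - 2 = (r - 1)*(r + 1)*(r + 2)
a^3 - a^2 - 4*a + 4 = (a - 2)*(a - 1)*(a + 2)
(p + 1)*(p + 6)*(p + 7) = p^3 + 14*p^2 + 55*p + 42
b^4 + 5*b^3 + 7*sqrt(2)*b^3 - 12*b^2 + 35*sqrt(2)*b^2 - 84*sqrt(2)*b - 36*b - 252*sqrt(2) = (b - 3)*(b + 2)*(b + 6)*(b + 7*sqrt(2))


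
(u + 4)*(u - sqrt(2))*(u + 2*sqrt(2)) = u^3 + sqrt(2)*u^2 + 4*u^2 - 4*u + 4*sqrt(2)*u - 16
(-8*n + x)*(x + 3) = -8*n*x - 24*n + x^2 + 3*x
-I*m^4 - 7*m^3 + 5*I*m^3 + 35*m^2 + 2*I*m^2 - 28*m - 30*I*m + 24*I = (m - 4)*(m - 6*I)*(m - I)*(-I*m + I)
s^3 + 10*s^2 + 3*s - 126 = (s - 3)*(s + 6)*(s + 7)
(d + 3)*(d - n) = d^2 - d*n + 3*d - 3*n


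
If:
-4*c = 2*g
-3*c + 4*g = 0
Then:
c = 0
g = 0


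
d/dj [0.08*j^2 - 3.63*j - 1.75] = 0.16*j - 3.63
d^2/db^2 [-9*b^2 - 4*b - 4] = -18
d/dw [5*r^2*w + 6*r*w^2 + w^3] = 5*r^2 + 12*r*w + 3*w^2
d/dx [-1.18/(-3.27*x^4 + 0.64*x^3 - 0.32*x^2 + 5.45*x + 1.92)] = (-15.4344*x^3 + 2.2656*x^2 - 0.7552*x + 6.431)/(-3.27*x^4 + 0.64*x^3 - 0.32*x^2 + 5.45*x + 1.92)^2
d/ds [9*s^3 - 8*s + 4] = 27*s^2 - 8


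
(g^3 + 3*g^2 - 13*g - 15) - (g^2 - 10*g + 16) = g^3 + 2*g^2 - 3*g - 31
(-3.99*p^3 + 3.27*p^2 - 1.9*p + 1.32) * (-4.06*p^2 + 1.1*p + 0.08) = 16.1994*p^5 - 17.6652*p^4 + 10.9918*p^3 - 7.1876*p^2 + 1.3*p + 0.1056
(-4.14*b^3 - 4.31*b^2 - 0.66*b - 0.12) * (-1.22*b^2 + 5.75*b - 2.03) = 5.0508*b^5 - 18.5468*b^4 - 15.5731*b^3 + 5.1007*b^2 + 0.6498*b + 0.2436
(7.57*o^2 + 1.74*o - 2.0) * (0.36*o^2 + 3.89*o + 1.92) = 2.7252*o^4 + 30.0737*o^3 + 20.583*o^2 - 4.4392*o - 3.84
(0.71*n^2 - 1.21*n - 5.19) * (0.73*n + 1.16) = 0.5183*n^3 - 0.0597000000000001*n^2 - 5.1923*n - 6.0204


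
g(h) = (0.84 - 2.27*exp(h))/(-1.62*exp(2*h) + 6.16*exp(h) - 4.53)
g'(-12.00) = 0.00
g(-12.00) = -0.19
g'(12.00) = 0.00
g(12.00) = 0.00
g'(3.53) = -0.05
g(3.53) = 0.05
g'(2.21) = -0.36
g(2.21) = 0.24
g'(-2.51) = 0.03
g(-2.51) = -0.16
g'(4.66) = -0.01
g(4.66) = 0.01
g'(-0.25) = 7.61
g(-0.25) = 1.30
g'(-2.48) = 0.03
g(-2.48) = -0.16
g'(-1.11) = 0.26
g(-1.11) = -0.03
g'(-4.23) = 0.00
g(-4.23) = -0.18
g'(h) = (0.84 - 2.27*exp(h))*(3.24*exp(2*h) - 6.16*exp(h))/(-1.62*exp(2*h) + 6.16*exp(h) - 4.53)^2 - 2.27*exp(h)/(-1.62*exp(2*h) + 6.16*exp(h) - 4.53)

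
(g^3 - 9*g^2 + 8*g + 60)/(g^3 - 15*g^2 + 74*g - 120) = (g + 2)/(g - 4)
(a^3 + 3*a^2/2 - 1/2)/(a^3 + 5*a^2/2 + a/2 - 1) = (a + 1)/(a + 2)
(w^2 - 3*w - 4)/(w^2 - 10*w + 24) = (w + 1)/(w - 6)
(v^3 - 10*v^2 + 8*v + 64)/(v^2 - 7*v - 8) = (v^2 - 2*v - 8)/(v + 1)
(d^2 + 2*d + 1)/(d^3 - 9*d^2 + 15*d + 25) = (d + 1)/(d^2 - 10*d + 25)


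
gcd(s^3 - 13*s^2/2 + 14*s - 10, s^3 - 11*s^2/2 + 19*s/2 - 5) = s^2 - 9*s/2 + 5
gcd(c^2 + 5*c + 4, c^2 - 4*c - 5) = c + 1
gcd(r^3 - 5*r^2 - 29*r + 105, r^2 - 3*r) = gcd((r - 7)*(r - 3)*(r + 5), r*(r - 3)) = r - 3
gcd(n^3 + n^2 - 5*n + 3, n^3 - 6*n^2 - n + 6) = n - 1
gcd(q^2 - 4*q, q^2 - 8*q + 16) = q - 4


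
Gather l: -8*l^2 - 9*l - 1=-8*l^2 - 9*l - 1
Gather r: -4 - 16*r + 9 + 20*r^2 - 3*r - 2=20*r^2 - 19*r + 3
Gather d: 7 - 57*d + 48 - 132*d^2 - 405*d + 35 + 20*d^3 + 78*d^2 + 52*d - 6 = 20*d^3 - 54*d^2 - 410*d + 84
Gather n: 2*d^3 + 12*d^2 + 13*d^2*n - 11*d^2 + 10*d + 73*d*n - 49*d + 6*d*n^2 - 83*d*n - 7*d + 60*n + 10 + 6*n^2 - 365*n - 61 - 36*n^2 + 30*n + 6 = 2*d^3 + d^2 - 46*d + n^2*(6*d - 30) + n*(13*d^2 - 10*d - 275) - 45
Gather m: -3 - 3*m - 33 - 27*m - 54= -30*m - 90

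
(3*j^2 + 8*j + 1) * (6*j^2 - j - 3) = 18*j^4 + 45*j^3 - 11*j^2 - 25*j - 3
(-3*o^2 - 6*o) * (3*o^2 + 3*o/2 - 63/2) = -9*o^4 - 45*o^3/2 + 171*o^2/2 + 189*o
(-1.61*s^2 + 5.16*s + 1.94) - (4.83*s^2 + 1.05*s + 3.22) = -6.44*s^2 + 4.11*s - 1.28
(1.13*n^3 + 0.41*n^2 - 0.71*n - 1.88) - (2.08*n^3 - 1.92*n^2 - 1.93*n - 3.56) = -0.95*n^3 + 2.33*n^2 + 1.22*n + 1.68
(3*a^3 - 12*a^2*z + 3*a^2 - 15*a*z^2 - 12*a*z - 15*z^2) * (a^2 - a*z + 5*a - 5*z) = 3*a^5 - 15*a^4*z + 18*a^4 - 3*a^3*z^2 - 90*a^3*z + 15*a^3 + 15*a^2*z^3 - 18*a^2*z^2 - 75*a^2*z + 90*a*z^3 - 15*a*z^2 + 75*z^3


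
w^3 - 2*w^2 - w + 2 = (w - 2)*(w - 1)*(w + 1)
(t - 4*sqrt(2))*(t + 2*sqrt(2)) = t^2 - 2*sqrt(2)*t - 16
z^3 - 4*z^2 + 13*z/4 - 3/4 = (z - 3)*(z - 1/2)^2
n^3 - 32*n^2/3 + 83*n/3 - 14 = (n - 7)*(n - 3)*(n - 2/3)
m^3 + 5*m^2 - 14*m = m*(m - 2)*(m + 7)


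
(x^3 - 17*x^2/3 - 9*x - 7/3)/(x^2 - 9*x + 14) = (3*x^2 + 4*x + 1)/(3*(x - 2))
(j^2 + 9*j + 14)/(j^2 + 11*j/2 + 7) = 2*(j + 7)/(2*j + 7)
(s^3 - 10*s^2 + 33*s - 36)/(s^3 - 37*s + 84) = (s - 3)/(s + 7)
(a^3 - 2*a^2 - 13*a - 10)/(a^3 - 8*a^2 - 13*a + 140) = (a^2 + 3*a + 2)/(a^2 - 3*a - 28)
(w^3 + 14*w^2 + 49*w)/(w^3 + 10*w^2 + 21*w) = (w + 7)/(w + 3)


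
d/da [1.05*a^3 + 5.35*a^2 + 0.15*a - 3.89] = 3.15*a^2 + 10.7*a + 0.15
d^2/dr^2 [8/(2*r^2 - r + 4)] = 16*(-4*r^2 + 2*r + (4*r - 1)^2 - 8)/(2*r^2 - r + 4)^3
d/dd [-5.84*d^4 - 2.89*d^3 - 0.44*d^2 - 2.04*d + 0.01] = -23.36*d^3 - 8.67*d^2 - 0.88*d - 2.04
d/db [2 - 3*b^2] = -6*b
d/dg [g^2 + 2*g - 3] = 2*g + 2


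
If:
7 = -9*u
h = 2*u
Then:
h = -14/9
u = -7/9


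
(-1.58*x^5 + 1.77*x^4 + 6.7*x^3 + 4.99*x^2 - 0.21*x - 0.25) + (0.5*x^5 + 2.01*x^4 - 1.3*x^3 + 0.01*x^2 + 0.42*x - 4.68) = -1.08*x^5 + 3.78*x^4 + 5.4*x^3 + 5.0*x^2 + 0.21*x - 4.93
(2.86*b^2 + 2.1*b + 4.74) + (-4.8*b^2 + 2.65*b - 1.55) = -1.94*b^2 + 4.75*b + 3.19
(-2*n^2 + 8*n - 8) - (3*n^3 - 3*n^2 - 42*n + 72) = -3*n^3 + n^2 + 50*n - 80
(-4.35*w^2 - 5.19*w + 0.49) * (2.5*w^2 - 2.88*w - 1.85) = -10.875*w^4 - 0.447000000000003*w^3 + 24.2197*w^2 + 8.1903*w - 0.9065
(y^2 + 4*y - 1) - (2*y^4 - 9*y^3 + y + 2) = -2*y^4 + 9*y^3 + y^2 + 3*y - 3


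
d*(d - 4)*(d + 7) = d^3 + 3*d^2 - 28*d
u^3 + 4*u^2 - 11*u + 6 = (u - 1)^2*(u + 6)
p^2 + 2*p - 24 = (p - 4)*(p + 6)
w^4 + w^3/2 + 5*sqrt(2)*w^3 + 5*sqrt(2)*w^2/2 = w^2*(w + 1/2)*(w + 5*sqrt(2))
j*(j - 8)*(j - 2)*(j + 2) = j^4 - 8*j^3 - 4*j^2 + 32*j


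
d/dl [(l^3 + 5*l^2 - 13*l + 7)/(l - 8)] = (2*l^3 - 19*l^2 - 80*l + 97)/(l^2 - 16*l + 64)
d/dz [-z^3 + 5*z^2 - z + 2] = -3*z^2 + 10*z - 1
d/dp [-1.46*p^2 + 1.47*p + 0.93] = 1.47 - 2.92*p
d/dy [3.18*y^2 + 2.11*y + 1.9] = 6.36*y + 2.11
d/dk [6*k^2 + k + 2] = 12*k + 1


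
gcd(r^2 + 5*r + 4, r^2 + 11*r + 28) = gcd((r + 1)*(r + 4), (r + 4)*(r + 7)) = r + 4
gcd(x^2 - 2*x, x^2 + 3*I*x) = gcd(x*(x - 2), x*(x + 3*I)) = x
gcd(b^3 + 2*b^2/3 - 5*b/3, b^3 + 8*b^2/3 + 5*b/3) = b^2 + 5*b/3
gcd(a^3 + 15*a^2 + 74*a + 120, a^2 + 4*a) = a + 4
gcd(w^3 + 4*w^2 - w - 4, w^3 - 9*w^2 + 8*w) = w - 1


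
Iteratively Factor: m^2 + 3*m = (m)*(m + 3)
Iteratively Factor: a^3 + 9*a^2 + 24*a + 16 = (a + 4)*(a^2 + 5*a + 4) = (a + 1)*(a + 4)*(a + 4)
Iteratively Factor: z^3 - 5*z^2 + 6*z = (z - 3)*(z^2 - 2*z) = (z - 3)*(z - 2)*(z)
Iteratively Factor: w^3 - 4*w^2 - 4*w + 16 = (w + 2)*(w^2 - 6*w + 8) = (w - 4)*(w + 2)*(w - 2)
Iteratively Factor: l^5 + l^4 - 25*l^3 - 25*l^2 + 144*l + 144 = (l + 3)*(l^4 - 2*l^3 - 19*l^2 + 32*l + 48) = (l - 4)*(l + 3)*(l^3 + 2*l^2 - 11*l - 12) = (l - 4)*(l + 1)*(l + 3)*(l^2 + l - 12) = (l - 4)*(l + 1)*(l + 3)*(l + 4)*(l - 3)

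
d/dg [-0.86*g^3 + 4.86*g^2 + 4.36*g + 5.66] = -2.58*g^2 + 9.72*g + 4.36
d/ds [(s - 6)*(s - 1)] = 2*s - 7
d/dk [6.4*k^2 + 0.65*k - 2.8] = 12.8*k + 0.65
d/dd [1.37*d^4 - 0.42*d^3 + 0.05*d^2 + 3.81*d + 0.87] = 5.48*d^3 - 1.26*d^2 + 0.1*d + 3.81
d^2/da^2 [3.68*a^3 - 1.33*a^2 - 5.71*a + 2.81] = 22.08*a - 2.66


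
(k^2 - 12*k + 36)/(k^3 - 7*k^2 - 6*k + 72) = (k - 6)/(k^2 - k - 12)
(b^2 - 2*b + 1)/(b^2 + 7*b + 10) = (b^2 - 2*b + 1)/(b^2 + 7*b + 10)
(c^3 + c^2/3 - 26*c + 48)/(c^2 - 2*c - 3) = (c^2 + 10*c/3 - 16)/(c + 1)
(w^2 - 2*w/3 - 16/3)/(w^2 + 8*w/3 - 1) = (3*w^2 - 2*w - 16)/(3*w^2 + 8*w - 3)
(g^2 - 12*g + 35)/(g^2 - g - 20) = (g - 7)/(g + 4)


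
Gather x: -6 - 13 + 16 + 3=0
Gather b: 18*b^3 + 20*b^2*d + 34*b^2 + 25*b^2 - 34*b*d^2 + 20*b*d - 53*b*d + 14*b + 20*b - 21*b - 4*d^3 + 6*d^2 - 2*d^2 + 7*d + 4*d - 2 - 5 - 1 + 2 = 18*b^3 + b^2*(20*d + 59) + b*(-34*d^2 - 33*d + 13) - 4*d^3 + 4*d^2 + 11*d - 6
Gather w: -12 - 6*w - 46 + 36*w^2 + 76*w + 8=36*w^2 + 70*w - 50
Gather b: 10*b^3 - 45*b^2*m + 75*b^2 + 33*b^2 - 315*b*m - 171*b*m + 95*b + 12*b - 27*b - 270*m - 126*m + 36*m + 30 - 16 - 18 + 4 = 10*b^3 + b^2*(108 - 45*m) + b*(80 - 486*m) - 360*m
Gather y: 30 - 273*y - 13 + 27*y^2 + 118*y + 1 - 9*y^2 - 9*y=18*y^2 - 164*y + 18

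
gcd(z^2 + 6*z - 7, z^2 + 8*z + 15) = 1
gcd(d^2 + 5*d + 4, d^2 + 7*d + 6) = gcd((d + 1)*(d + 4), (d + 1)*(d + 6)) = d + 1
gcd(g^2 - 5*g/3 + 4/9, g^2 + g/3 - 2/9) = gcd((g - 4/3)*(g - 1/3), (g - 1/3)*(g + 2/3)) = g - 1/3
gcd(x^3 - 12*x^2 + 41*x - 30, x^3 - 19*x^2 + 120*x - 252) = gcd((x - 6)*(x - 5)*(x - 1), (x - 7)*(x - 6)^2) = x - 6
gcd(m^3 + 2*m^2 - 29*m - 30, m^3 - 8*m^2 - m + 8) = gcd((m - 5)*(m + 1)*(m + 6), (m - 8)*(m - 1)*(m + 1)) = m + 1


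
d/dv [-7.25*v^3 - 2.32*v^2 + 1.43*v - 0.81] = -21.75*v^2 - 4.64*v + 1.43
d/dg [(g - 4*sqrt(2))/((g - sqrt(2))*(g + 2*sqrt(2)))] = (-g^2 + 8*sqrt(2)*g + 4)/(g^4 + 2*sqrt(2)*g^3 - 6*g^2 - 8*sqrt(2)*g + 16)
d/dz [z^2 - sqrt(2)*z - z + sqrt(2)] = 2*z - sqrt(2) - 1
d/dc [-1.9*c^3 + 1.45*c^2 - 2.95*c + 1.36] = -5.7*c^2 + 2.9*c - 2.95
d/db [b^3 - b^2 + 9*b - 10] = 3*b^2 - 2*b + 9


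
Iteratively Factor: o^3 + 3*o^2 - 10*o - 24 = (o + 2)*(o^2 + o - 12) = (o + 2)*(o + 4)*(o - 3)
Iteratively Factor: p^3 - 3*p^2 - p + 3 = (p + 1)*(p^2 - 4*p + 3) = (p - 3)*(p + 1)*(p - 1)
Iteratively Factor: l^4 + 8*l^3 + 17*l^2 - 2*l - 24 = (l - 1)*(l^3 + 9*l^2 + 26*l + 24) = (l - 1)*(l + 2)*(l^2 + 7*l + 12) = (l - 1)*(l + 2)*(l + 3)*(l + 4)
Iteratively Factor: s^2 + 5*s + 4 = (s + 1)*(s + 4)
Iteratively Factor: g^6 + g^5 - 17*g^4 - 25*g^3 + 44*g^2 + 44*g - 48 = (g + 2)*(g^5 - g^4 - 15*g^3 + 5*g^2 + 34*g - 24) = (g - 1)*(g + 2)*(g^4 - 15*g^2 - 10*g + 24) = (g - 1)*(g + 2)^2*(g^3 - 2*g^2 - 11*g + 12) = (g - 4)*(g - 1)*(g + 2)^2*(g^2 + 2*g - 3) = (g - 4)*(g - 1)^2*(g + 2)^2*(g + 3)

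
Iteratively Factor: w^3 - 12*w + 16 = (w + 4)*(w^2 - 4*w + 4) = (w - 2)*(w + 4)*(w - 2)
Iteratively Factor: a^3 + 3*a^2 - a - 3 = (a - 1)*(a^2 + 4*a + 3) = (a - 1)*(a + 3)*(a + 1)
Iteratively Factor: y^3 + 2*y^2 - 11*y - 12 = (y + 1)*(y^2 + y - 12) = (y + 1)*(y + 4)*(y - 3)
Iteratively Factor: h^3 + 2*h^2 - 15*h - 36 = (h + 3)*(h^2 - h - 12) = (h - 4)*(h + 3)*(h + 3)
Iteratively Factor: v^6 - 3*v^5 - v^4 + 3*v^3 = (v + 1)*(v^5 - 4*v^4 + 3*v^3) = v*(v + 1)*(v^4 - 4*v^3 + 3*v^2) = v*(v - 3)*(v + 1)*(v^3 - v^2) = v^2*(v - 3)*(v + 1)*(v^2 - v) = v^3*(v - 3)*(v + 1)*(v - 1)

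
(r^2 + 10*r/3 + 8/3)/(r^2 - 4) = (r + 4/3)/(r - 2)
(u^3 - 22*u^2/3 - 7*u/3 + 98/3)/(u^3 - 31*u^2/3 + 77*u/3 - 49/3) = (u + 2)/(u - 1)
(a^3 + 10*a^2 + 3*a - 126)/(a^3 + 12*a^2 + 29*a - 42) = (a - 3)/(a - 1)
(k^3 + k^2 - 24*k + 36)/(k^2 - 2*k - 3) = (k^2 + 4*k - 12)/(k + 1)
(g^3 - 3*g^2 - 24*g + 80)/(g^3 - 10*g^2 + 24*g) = (g^2 + g - 20)/(g*(g - 6))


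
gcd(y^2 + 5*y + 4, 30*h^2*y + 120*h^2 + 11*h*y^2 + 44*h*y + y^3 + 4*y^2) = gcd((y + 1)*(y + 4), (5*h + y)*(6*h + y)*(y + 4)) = y + 4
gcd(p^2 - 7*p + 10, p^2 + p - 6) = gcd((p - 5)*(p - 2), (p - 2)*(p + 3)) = p - 2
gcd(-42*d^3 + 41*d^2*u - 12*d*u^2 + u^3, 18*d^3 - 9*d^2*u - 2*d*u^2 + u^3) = 6*d^2 - 5*d*u + u^2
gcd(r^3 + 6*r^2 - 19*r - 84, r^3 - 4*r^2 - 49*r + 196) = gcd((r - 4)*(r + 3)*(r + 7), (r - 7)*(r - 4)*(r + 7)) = r^2 + 3*r - 28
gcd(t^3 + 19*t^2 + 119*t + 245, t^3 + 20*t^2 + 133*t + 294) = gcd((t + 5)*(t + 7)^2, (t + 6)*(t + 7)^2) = t^2 + 14*t + 49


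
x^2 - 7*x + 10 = (x - 5)*(x - 2)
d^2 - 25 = (d - 5)*(d + 5)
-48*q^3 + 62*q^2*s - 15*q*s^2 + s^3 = (-8*q + s)*(-6*q + s)*(-q + s)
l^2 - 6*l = l*(l - 6)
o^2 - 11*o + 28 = (o - 7)*(o - 4)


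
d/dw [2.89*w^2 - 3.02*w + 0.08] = 5.78*w - 3.02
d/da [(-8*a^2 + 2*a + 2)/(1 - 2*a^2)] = 2*(2*a^2 - 4*a + 1)/(4*a^4 - 4*a^2 + 1)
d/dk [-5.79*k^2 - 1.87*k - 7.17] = -11.58*k - 1.87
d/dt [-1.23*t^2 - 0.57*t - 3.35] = -2.46*t - 0.57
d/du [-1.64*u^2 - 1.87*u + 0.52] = -3.28*u - 1.87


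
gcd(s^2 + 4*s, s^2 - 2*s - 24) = s + 4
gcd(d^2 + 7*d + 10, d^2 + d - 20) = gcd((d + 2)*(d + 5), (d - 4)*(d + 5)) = d + 5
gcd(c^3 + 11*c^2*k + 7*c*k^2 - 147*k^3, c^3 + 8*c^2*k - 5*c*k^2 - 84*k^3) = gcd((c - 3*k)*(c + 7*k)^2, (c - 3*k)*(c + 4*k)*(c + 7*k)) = c^2 + 4*c*k - 21*k^2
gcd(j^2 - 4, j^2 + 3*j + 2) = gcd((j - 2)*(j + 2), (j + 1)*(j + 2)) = j + 2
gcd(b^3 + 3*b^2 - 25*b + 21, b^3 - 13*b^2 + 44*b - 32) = b - 1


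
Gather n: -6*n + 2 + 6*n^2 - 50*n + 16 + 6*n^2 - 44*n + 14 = 12*n^2 - 100*n + 32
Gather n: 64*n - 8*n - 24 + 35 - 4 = 56*n + 7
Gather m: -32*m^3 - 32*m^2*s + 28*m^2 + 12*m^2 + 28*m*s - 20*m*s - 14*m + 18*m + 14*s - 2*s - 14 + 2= -32*m^3 + m^2*(40 - 32*s) + m*(8*s + 4) + 12*s - 12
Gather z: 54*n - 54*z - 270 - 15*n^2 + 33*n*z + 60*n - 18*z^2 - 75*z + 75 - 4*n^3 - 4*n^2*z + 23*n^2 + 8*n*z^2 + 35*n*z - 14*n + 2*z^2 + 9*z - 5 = -4*n^3 + 8*n^2 + 100*n + z^2*(8*n - 16) + z*(-4*n^2 + 68*n - 120) - 200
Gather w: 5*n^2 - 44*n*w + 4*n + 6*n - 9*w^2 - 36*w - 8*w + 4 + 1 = 5*n^2 + 10*n - 9*w^2 + w*(-44*n - 44) + 5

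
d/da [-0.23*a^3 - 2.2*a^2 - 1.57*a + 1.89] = -0.69*a^2 - 4.4*a - 1.57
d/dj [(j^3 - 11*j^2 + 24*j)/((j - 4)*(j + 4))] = (j^4 - 72*j^2 + 352*j - 384)/(j^4 - 32*j^2 + 256)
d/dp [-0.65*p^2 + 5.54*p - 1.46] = 5.54 - 1.3*p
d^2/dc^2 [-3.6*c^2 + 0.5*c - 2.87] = -7.20000000000000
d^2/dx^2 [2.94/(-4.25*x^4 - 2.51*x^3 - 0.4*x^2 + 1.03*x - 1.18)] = ((149.94*x^2 + 44.2764*x + 2.352)*(4.25*x^4 + 2.51*x^3 + 0.4*x^2 - 1.03*x + 1.18) - 2.94*(17.0*x^3 + 7.53*x^2 + 0.8*x - 1.03)*(34.0*x^3 + 15.06*x^2 + 1.6*x - 2.06))/(4.25*x^4 + 2.51*x^3 + 0.4*x^2 - 1.03*x + 1.18)^3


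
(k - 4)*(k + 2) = k^2 - 2*k - 8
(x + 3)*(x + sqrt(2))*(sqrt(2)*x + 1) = sqrt(2)*x^3 + 3*x^2 + 3*sqrt(2)*x^2 + sqrt(2)*x + 9*x + 3*sqrt(2)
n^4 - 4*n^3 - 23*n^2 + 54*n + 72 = (n - 6)*(n - 3)*(n + 1)*(n + 4)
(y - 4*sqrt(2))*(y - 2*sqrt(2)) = y^2 - 6*sqrt(2)*y + 16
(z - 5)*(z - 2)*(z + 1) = z^3 - 6*z^2 + 3*z + 10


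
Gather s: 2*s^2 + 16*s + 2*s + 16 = 2*s^2 + 18*s + 16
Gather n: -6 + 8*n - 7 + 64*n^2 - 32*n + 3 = 64*n^2 - 24*n - 10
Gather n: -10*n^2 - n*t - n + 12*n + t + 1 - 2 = -10*n^2 + n*(11 - t) + t - 1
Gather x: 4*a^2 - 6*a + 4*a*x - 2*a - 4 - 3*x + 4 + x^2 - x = 4*a^2 - 8*a + x^2 + x*(4*a - 4)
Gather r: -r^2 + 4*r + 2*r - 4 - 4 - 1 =-r^2 + 6*r - 9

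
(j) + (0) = j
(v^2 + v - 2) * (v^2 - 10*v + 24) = v^4 - 9*v^3 + 12*v^2 + 44*v - 48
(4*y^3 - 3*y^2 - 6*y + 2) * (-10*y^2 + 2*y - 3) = -40*y^5 + 38*y^4 + 42*y^3 - 23*y^2 + 22*y - 6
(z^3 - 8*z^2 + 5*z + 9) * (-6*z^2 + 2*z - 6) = -6*z^5 + 50*z^4 - 52*z^3 + 4*z^2 - 12*z - 54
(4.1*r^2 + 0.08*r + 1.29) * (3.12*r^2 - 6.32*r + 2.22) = 12.792*r^4 - 25.6624*r^3 + 12.6212*r^2 - 7.9752*r + 2.8638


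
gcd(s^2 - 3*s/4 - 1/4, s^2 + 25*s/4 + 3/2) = s + 1/4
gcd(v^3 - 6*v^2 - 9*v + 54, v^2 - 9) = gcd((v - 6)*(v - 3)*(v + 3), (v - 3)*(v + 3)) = v^2 - 9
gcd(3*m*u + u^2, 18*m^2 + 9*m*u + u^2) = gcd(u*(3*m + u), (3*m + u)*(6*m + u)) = 3*m + u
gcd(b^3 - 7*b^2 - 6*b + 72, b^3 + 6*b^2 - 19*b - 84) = b^2 - b - 12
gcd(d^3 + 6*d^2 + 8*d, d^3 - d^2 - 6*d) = d^2 + 2*d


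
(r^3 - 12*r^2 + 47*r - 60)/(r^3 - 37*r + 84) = (r - 5)/(r + 7)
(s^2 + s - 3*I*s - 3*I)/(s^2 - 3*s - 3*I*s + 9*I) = (s + 1)/(s - 3)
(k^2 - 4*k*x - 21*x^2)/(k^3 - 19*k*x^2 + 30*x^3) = (k^2 - 4*k*x - 21*x^2)/(k^3 - 19*k*x^2 + 30*x^3)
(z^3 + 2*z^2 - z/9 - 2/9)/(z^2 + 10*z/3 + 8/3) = (9*z^2 - 1)/(3*(3*z + 4))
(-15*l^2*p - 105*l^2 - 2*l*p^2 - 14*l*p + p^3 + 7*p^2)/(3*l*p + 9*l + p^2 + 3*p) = (-5*l*p - 35*l + p^2 + 7*p)/(p + 3)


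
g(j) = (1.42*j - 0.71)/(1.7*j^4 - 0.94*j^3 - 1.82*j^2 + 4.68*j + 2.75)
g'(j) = (1.42*j - 0.71)*(-6.8*j^3 + 2.82*j^2 + 3.64*j - 4.68)/(1.7*j^4 - 0.94*j^3 - 1.82*j^2 + 4.68*j + 2.75)^2 + 1.42/(1.7*j^4 - 0.94*j^3 - 1.82*j^2 + 4.68*j + 2.75) = (-7.242*j^4 + 7.4976*j^3 + 0.5822*j^2 - 2.5844*j + 7.2278)/(2.89*j^8 - 3.196*j^7 - 5.3044*j^6 + 19.3336*j^5 + 3.864*j^4 - 22.2052*j^3 + 11.8924*j^2 + 25.74*j + 7.5625)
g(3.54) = 0.02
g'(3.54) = -0.02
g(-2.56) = -0.06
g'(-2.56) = -0.09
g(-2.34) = -0.09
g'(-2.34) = -0.15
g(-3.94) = -0.01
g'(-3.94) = -0.01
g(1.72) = 0.11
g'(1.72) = -0.09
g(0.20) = -0.12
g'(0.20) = 0.52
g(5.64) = 0.00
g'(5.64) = -0.00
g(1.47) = 0.13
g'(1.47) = -0.05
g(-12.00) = -0.00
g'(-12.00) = -0.00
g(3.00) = 0.03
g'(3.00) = -0.03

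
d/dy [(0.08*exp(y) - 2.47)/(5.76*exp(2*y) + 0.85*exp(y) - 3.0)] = (-0.4608*exp(2*y) + 28.4544*exp(y) + 1.8595)*exp(y)/(33.1776*exp(4*y) + 9.792*exp(3*y) - 33.8375*exp(2*y) - 5.1*exp(y) + 9.0)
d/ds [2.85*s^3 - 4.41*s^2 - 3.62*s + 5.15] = 8.55*s^2 - 8.82*s - 3.62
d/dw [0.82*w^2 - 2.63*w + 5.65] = 1.64*w - 2.63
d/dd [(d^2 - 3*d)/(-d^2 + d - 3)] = (-2*d^2 - 6*d + 9)/(d^4 - 2*d^3 + 7*d^2 - 6*d + 9)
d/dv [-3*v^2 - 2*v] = -6*v - 2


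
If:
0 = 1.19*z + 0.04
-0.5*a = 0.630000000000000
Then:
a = -1.26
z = -0.03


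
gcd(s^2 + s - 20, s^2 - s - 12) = s - 4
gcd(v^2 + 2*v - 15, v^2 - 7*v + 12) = v - 3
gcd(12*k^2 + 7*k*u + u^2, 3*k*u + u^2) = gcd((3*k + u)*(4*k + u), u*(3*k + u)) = 3*k + u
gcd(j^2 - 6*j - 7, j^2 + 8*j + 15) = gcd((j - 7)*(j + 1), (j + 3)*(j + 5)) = 1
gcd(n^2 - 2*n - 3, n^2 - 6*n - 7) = n + 1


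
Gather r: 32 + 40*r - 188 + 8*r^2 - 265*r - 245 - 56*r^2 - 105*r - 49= -48*r^2 - 330*r - 450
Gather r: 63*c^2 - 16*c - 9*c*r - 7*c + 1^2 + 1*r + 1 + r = 63*c^2 - 23*c + r*(2 - 9*c) + 2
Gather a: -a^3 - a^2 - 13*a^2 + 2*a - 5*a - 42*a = -a^3 - 14*a^2 - 45*a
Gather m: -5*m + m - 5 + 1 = -4*m - 4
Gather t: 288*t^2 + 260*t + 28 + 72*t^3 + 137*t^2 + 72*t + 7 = 72*t^3 + 425*t^2 + 332*t + 35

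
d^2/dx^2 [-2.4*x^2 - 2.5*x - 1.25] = -4.80000000000000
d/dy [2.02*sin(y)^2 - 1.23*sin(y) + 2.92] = (4.04*sin(y) - 1.23)*cos(y)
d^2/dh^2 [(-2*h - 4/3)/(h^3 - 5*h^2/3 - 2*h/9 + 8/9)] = 12*(-27*h^2 + 63*h - 37)/(27*h^6 - 189*h^5 + 549*h^4 - 847*h^3 + 732*h^2 - 336*h + 64)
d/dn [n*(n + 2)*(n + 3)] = 3*n^2 + 10*n + 6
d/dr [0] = 0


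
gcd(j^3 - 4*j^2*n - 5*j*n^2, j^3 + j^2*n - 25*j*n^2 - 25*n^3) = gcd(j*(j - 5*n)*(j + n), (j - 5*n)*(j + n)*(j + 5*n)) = j^2 - 4*j*n - 5*n^2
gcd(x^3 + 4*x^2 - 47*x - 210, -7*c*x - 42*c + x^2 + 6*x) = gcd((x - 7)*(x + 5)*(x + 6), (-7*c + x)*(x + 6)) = x + 6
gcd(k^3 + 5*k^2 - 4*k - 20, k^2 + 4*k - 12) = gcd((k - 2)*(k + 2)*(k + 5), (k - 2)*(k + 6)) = k - 2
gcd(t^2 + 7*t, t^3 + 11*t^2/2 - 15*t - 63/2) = t + 7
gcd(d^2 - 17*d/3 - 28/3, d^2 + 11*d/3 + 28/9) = d + 4/3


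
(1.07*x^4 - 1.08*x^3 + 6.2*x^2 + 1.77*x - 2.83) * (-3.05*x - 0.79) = -3.2635*x^5 + 2.4487*x^4 - 18.0568*x^3 - 10.2965*x^2 + 7.2332*x + 2.2357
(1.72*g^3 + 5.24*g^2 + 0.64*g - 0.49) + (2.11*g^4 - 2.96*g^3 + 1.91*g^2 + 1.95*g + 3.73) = 2.11*g^4 - 1.24*g^3 + 7.15*g^2 + 2.59*g + 3.24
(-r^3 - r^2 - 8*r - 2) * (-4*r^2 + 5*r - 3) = 4*r^5 - r^4 + 30*r^3 - 29*r^2 + 14*r + 6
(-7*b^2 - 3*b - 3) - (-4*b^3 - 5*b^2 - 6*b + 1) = 4*b^3 - 2*b^2 + 3*b - 4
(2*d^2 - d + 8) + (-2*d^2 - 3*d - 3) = 5 - 4*d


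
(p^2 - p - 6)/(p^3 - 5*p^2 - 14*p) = (p - 3)/(p*(p - 7))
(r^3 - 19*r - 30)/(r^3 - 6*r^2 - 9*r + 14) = (r^2 - 2*r - 15)/(r^2 - 8*r + 7)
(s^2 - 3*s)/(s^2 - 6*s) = (s - 3)/(s - 6)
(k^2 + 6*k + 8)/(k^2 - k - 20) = (k + 2)/(k - 5)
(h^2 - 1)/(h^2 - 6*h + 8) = (h^2 - 1)/(h^2 - 6*h + 8)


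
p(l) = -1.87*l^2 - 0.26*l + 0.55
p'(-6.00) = 22.18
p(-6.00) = -65.21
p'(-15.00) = 55.84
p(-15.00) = -416.30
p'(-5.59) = 20.65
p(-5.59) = -56.43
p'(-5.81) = 21.47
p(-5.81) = -61.06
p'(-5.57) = 20.57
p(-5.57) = -56.02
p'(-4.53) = 16.68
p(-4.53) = -36.65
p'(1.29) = -5.08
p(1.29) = -2.90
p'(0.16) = -0.86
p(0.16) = 0.46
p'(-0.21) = 0.53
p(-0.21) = 0.52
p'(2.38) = -9.16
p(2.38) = -10.66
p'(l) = -3.74*l - 0.26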